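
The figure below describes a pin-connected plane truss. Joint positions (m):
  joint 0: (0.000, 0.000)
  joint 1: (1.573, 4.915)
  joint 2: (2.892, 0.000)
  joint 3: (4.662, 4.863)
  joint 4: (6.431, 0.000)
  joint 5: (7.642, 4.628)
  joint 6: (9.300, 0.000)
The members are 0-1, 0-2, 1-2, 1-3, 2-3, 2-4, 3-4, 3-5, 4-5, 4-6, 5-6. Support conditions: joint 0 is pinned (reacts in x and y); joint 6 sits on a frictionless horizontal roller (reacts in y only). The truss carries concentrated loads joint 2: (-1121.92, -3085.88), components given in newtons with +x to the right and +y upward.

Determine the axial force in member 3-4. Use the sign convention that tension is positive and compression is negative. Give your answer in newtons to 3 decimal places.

N=7 nodes, M=11 members, R=3 reactions → 2N=14, M+R=14
member 0 (0-1): L=5.1606, (cx,cy)=(0.3048,0.9524)
member 1 (0-2): L=2.8920, (cx,cy)=(1.0000,0.0000)
member 2 (1-2): L=5.0889, (cx,cy)=(0.2592,-0.9658)
member 3 (1-3): L=3.0894, (cx,cy)=(0.9999,-0.0168)
member 4 (2-3): L=5.1751, (cx,cy)=(0.3420,0.9397)
member 5 (2-4): L=3.5390, (cx,cy)=(1.0000,0.0000)
member 6 (3-4): L=5.1748, (cx,cy)=(0.3419,-0.9398)
member 7 (3-5): L=2.9893, (cx,cy)=(0.9969,-0.0786)
member 8 (4-5): L=4.7838, (cx,cy)=(0.2531,0.9674)
member 9 (4-6): L=2.8690, (cx,cy)=(1.0000,0.0000)
member 10 (5-6): L=4.9160, (cx,cy)=(0.3373,-0.9414)
solve A·x = −loads:
  F[0-1] = -2232.5095 N (compression)
  F[0-2] = -441.4268 N (compression)
  F[1-2] = +2223.4102 N (tension)
  F[1-3] = -1256.9595 N (compression)
  F[2-3] = +998.6812 N (tension)
  F[2-4] = +915.2102 N (tension)
  F[3-4] = -972.2180 N (compression)
  F[3-5] = -584.6654 N (compression)
  F[4-5] = +944.4066 N (tension)
  F[4-6] = +343.7839 N (tension)
  F[5-6] = -1019.3317 N (compression)
  Rx@0 = +1121.9200 N
  Ry@0 = +2126.2709 N
  Ry@6 = +959.6091 N

-972.218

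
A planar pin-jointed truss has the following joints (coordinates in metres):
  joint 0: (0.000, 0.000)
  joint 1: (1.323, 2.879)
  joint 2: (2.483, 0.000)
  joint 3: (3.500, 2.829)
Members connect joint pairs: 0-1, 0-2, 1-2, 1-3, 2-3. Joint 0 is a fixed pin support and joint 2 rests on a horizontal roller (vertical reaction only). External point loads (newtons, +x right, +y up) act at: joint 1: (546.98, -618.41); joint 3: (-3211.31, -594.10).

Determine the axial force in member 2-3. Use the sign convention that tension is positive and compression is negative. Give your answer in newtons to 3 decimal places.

-703.888

N=4 nodes, M=5 members, R=3 reactions → 2N=8, M+R=8
member 0 (0-1): L=3.1684, (cx,cy)=(0.4176,0.9087)
member 1 (0-2): L=2.4830, (cx,cy)=(1.0000,0.0000)
member 2 (1-2): L=3.1039, (cx,cy)=(0.3737,-0.9275)
member 3 (1-3): L=2.1776, (cx,cy)=(0.9997,-0.0230)
member 4 (2-3): L=3.0062, (cx,cy)=(0.3383,0.9410)
solve A·x = −loads:
  F[0-1] = -3378.8064 N (compression)
  F[0-2] = -1253.4874 N (compression)
  F[1-2] = +2716.8968 N (tension)
  F[1-3] = -2973.9722 N (compression)
  F[2-3] = -703.8876 N (compression)
  Rx@0 = +2664.3300 N
  Ry@0 = +3070.1556 N
  Ry@2 = -1857.6456 N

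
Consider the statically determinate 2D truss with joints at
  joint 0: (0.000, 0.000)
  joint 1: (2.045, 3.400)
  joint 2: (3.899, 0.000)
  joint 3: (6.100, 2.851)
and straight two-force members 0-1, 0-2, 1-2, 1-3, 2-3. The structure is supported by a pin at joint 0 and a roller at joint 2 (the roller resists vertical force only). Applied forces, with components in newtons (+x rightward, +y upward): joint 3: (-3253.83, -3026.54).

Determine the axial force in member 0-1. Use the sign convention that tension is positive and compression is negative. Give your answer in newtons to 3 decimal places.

N=4 nodes, M=5 members, R=3 reactions → 2N=8, M+R=8
member 0 (0-1): L=3.9676, (cx,cy)=(0.5154,0.8569)
member 1 (0-2): L=3.8990, (cx,cy)=(1.0000,0.0000)
member 2 (1-2): L=3.8726, (cx,cy)=(0.4787,-0.8780)
member 3 (1-3): L=4.0920, (cx,cy)=(0.9910,-0.1342)
member 4 (2-3): L=3.6017, (cx,cy)=(0.6111,0.7916)
solve A·x = −loads:
  F[0-1] = -782.7303 N (compression)
  F[0-2] = -2850.3935 N (compression)
  F[1-2] = +892.0631 N (tension)
  F[1-3] = -838.0830 N (compression)
  F[2-3] = -3965.5643 N (compression)
  Rx@0 = +3253.8300 N
  Ry@0 = +670.7501 N
  Ry@2 = +2355.7899 N

-782.730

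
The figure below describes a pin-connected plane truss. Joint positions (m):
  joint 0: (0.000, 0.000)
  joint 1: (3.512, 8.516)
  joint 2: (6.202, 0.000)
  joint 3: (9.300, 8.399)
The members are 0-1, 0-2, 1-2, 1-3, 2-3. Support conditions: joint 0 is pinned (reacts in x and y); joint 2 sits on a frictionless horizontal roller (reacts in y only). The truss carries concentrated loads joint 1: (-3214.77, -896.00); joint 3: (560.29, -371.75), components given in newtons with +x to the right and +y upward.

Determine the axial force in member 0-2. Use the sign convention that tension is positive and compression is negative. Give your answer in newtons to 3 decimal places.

N=4 nodes, M=5 members, R=3 reactions → 2N=8, M+R=8
member 0 (0-1): L=9.2118, (cx,cy)=(0.3813,0.9245)
member 1 (0-2): L=6.2020, (cx,cy)=(1.0000,0.0000)
member 2 (1-2): L=8.9308, (cx,cy)=(0.3012,-0.9536)
member 3 (1-3): L=5.7892, (cx,cy)=(0.9998,-0.0202)
member 4 (2-3): L=8.9521, (cx,cy)=(0.3461,0.9382)
solve A·x = −loads:
  F[0-1] = -4173.6064 N (compression)
  F[0-2] = -1063.2839 N (compression)
  F[1-2] = +3091.9800 N (tension)
  F[1-3] = +692.3912 N (tension)
  F[2-3] = -381.3178 N (compression)
  Rx@0 = +2654.4800 N
  Ry@0 = +3858.3786 N
  Ry@2 = -2590.6286 N

-1063.284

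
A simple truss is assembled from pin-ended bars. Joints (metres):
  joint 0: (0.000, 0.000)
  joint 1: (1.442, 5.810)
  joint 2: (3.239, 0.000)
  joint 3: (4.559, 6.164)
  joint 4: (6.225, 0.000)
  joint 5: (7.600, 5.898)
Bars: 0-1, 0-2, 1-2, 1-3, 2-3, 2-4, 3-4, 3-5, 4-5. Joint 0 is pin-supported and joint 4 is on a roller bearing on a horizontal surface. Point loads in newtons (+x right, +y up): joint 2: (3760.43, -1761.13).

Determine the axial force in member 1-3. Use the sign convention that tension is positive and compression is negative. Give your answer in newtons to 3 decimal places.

-457.895

N=6 nodes, M=9 members, R=3 reactions → 2N=12, M+R=12
member 0 (0-1): L=5.9863, (cx,cy)=(0.2409,0.9706)
member 1 (0-2): L=3.2390, (cx,cy)=(1.0000,0.0000)
member 2 (1-2): L=6.0816, (cx,cy)=(0.2955,-0.9553)
member 3 (1-3): L=3.1370, (cx,cy)=(0.9936,0.1128)
member 4 (2-3): L=6.3038, (cx,cy)=(0.2094,0.9778)
member 5 (2-4): L=2.9860, (cx,cy)=(1.0000,0.0000)
member 6 (3-4): L=6.3852, (cx,cy)=(0.2609,-0.9654)
member 7 (3-5): L=3.0526, (cx,cy)=(0.9962,-0.0871)
member 8 (4-5): L=6.0562, (cx,cy)=(0.2270,0.9739)
solve A·x = −loads:
  F[0-1] = -870.4067 N (compression)
  F[0-2] = +3970.0974 N (tension)
  F[1-2] = +830.1744 N (tension)
  F[1-3] = -457.8952 N (compression)
  F[2-3] = +989.9722 N (tension)
  F[2-4] = +247.6711 N (tension)
  F[3-4] = -949.2337 N (compression)
  F[3-5] = +0.0000 N (tension)
  F[4-5] = -0.0000 N (compression)
  Rx@0 = -3760.4300 N
  Ry@0 = +844.7766 N
  Ry@4 = +916.3534 N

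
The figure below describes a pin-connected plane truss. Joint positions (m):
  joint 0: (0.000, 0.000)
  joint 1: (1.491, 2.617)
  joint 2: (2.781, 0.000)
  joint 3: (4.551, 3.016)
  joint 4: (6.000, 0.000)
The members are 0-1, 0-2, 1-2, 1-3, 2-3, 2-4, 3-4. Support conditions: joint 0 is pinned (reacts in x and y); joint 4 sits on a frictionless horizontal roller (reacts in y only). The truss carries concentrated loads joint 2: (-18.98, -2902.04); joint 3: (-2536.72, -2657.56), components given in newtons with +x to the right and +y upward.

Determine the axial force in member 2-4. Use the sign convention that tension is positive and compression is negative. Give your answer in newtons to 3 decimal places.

1002.063

N=5 nodes, M=7 members, R=3 reactions → 2N=10, M+R=10
member 0 (0-1): L=3.0119, (cx,cy)=(0.4950,0.8689)
member 1 (0-2): L=2.7810, (cx,cy)=(1.0000,0.0000)
member 2 (1-2): L=2.9177, (cx,cy)=(0.4421,-0.8969)
member 3 (1-3): L=3.0859, (cx,cy)=(0.9916,0.1293)
member 4 (2-3): L=3.4970, (cx,cy)=(0.5061,0.8624)
member 5 (2-4): L=3.2190, (cx,cy)=(1.0000,0.0000)
member 6 (3-4): L=3.3460, (cx,cy)=(0.4331,-0.9014)
solve A·x = −loads:
  F[0-1] = -3998.1200 N (compression)
  F[0-2] = -576.5101 N (compression)
  F[1-2] = +3368.7402 N (tension)
  F[1-3] = -3497.9867 N (compression)
  F[2-3] = -138.6152 N (compression)
  F[2-4] = +1002.0634 N (tension)
  F[3-4] = -2313.9580 N (compression)
  Rx@0 = +2555.7000 N
  Ry@0 = +3473.8698 N
  Ry@4 = +2085.7302 N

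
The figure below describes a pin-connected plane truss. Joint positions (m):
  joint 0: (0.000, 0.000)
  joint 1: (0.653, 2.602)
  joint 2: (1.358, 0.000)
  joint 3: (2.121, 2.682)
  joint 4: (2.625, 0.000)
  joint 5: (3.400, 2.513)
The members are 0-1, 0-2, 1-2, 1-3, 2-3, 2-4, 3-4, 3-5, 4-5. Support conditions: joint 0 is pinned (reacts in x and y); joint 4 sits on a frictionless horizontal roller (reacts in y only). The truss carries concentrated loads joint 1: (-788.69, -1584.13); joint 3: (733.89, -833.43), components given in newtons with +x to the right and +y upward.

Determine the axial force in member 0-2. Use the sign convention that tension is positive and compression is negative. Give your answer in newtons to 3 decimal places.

N=6 nodes, M=9 members, R=3 reactions → 2N=12, M+R=12
member 0 (0-1): L=2.6827, (cx,cy)=(0.2434,0.9699)
member 1 (0-2): L=1.3580, (cx,cy)=(1.0000,0.0000)
member 2 (1-2): L=2.6958, (cx,cy)=(0.2615,-0.9652)
member 3 (1-3): L=1.4702, (cx,cy)=(0.9985,0.0544)
member 4 (2-3): L=2.7884, (cx,cy)=(0.2736,0.9618)
member 5 (2-4): L=1.2670, (cx,cy)=(1.0000,0.0000)
member 6 (3-4): L=2.7289, (cx,cy)=(0.1847,-0.9828)
member 7 (3-5): L=1.2901, (cx,cy)=(0.9914,-0.1310)
member 8 (4-5): L=2.6298, (cx,cy)=(0.2947,0.9556)
solve A·x = −loads:
  F[0-1] = -1424.8876 N (compression)
  F[0-2] = +292.0356 N (tension)
  F[1-2] = -181.7546 N (compression)
  F[1-3] = +490.1123 N (tension)
  F[2-3] = +182.3904 N (tension)
  F[2-4] = +194.5960 N (tension)
  F[3-4] = -1053.6545 N (compression)
  F[3-5] = -0.0000 N (tension)
  F[4-5] = +0.0000 N (tension)
  Rx@0 = +54.8000 N
  Ry@0 = +1382.0310 N
  Ry@4 = +1035.5290 N

292.036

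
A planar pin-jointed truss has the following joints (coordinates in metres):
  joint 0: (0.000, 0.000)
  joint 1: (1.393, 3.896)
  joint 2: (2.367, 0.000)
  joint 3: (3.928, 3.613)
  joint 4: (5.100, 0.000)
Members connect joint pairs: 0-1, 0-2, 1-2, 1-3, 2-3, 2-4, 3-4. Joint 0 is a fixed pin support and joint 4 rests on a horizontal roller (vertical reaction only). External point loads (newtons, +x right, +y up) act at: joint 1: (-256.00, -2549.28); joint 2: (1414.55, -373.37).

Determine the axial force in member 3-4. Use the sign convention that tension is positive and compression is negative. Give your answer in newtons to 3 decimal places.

-708.602

N=5 nodes, M=7 members, R=3 reactions → 2N=10, M+R=10
member 0 (0-1): L=4.1375, (cx,cy)=(0.3367,0.9416)
member 1 (0-2): L=2.3670, (cx,cy)=(1.0000,0.0000)
member 2 (1-2): L=4.0159, (cx,cy)=(0.2425,-0.9701)
member 3 (1-3): L=2.5507, (cx,cy)=(0.9938,-0.1109)
member 4 (2-3): L=3.9358, (cx,cy)=(0.3966,0.9180)
member 5 (2-4): L=2.7330, (cx,cy)=(1.0000,0.0000)
member 6 (3-4): L=3.7983, (cx,cy)=(0.3086,-0.9512)
solve A·x = −loads:
  F[0-1] = -2388.0326 N (compression)
  F[0-2] = +1962.5366 N (tension)
  F[1-2] = -253.9390 N (compression)
  F[1-3] = -489.4189 N (compression)
  F[2-3] = +675.0953 N (tension)
  F[2-4] = +218.6437 N (tension)
  F[3-4] = -708.6025 N (compression)
  Rx@0 = -1158.5500 N
  Ry@0 = +2248.6230 N
  Ry@4 = +674.0270 N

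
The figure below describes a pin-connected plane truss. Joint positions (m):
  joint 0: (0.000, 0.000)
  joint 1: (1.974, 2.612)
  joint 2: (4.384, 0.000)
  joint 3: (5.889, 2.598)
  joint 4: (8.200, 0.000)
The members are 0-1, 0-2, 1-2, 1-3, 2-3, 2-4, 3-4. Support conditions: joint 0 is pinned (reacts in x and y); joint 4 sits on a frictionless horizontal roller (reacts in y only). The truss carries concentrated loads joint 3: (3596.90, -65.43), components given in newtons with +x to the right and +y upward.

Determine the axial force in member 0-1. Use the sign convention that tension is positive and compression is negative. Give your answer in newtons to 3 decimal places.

N=5 nodes, M=7 members, R=3 reactions → 2N=10, M+R=10
member 0 (0-1): L=3.2740, (cx,cy)=(0.6029,0.7978)
member 1 (0-2): L=4.3840, (cx,cy)=(1.0000,0.0000)
member 2 (1-2): L=3.5540, (cx,cy)=(0.6781,-0.7350)
member 3 (1-3): L=3.9150, (cx,cy)=(1.0000,-0.0036)
member 4 (2-3): L=3.0024, (cx,cy)=(0.5013,0.8653)
member 5 (2-4): L=3.8160, (cx,cy)=(1.0000,0.0000)
member 6 (3-4): L=3.4771, (cx,cy)=(0.6646,-0.7472)
solve A·x = −loads:
  F[0-1] = +1405.3264 N (tension)
  F[0-2] = +2749.5891 N (tension)
  F[1-2] = -1534.6727 N (compression)
  F[1-3] = +1888.0098 N (tension)
  F[2-3] = +1303.4999 N (tension)
  F[2-4] = +1055.5106 N (tension)
  F[3-4] = -1588.1140 N (compression)
  Rx@0 = -3596.9000 N
  Ry@0 = -1121.1631 N
  Ry@4 = +1186.5931 N

1405.326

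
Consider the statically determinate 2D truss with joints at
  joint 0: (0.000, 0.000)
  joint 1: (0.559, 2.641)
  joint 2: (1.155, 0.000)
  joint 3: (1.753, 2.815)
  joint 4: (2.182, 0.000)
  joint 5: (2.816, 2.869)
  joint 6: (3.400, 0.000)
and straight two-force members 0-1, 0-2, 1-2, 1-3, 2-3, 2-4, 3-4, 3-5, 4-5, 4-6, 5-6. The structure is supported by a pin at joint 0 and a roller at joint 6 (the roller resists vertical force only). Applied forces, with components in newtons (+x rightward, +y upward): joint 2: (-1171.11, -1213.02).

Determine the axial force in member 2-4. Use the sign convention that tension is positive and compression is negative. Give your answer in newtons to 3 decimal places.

N=7 nodes, M=11 members, R=3 reactions → 2N=14, M+R=14
member 0 (0-1): L=2.6995, (cx,cy)=(0.2071,0.9783)
member 1 (0-2): L=1.1550, (cx,cy)=(1.0000,0.0000)
member 2 (1-2): L=2.7074, (cx,cy)=(0.2201,-0.9755)
member 3 (1-3): L=1.2066, (cx,cy)=(0.9895,0.1442)
member 4 (2-3): L=2.8778, (cx,cy)=(0.2078,0.9782)
member 5 (2-4): L=1.0270, (cx,cy)=(1.0000,0.0000)
member 6 (3-4): L=2.8475, (cx,cy)=(0.1507,-0.9886)
member 7 (3-5): L=1.0644, (cx,cy)=(0.9987,0.0507)
member 8 (4-5): L=2.9382, (cx,cy)=(0.2158,0.9764)
member 9 (4-6): L=1.2180, (cx,cy)=(1.0000,0.0000)
member 10 (5-6): L=2.9278, (cx,cy)=(0.1995,-0.9799)
solve A·x = −loads:
  F[0-1] = -818.6950 N (compression)
  F[0-2] = -1001.5791 N (compression)
  F[1-2] = +770.4283 N (tension)
  F[1-3] = -342.7121 N (compression)
  F[2-3] = +471.7892 N (tension)
  F[2-4] = +241.0939 N (tension)
  F[3-4] = -425.9193 N (compression)
  F[3-5] = -177.1537 N (compression)
  F[4-5] = +431.2161 N (tension)
  F[4-6] = +83.8790 N (tension)
  F[5-6] = -420.5204 N (compression)
  Rx@0 = +1171.1100 N
  Ry@0 = +800.9500 N
  Ry@6 = +412.0700 N

241.094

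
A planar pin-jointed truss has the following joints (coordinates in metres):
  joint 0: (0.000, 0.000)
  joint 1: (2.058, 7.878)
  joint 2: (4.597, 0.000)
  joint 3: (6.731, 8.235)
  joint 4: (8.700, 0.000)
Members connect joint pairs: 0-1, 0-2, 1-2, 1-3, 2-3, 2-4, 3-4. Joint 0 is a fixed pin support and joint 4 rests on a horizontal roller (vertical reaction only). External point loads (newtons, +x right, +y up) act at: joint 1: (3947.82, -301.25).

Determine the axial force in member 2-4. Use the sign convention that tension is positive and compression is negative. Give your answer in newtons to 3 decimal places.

871.783

N=5 nodes, M=7 members, R=3 reactions → 2N=10, M+R=10
member 0 (0-1): L=8.1424, (cx,cy)=(0.2528,0.9675)
member 1 (0-2): L=4.5970, (cx,cy)=(1.0000,0.0000)
member 2 (1-2): L=8.2770, (cx,cy)=(0.3068,-0.9518)
member 3 (1-3): L=4.6866, (cx,cy)=(0.9971,0.0762)
member 4 (2-3): L=8.5070, (cx,cy)=(0.2509,0.9680)
member 5 (2-4): L=4.1030, (cx,cy)=(1.0000,0.0000)
member 6 (3-4): L=8.4671, (cx,cy)=(0.2325,-0.9726)
solve A·x = −loads:
  F[0-1] = +3457.0777 N (tension)
  F[0-2] = +3074.0372 N (tension)
  F[1-2] = -3979.5214 N (compression)
  F[1-3] = -1858.7110 N (compression)
  F[2-3] = +3912.7756 N (tension)
  F[2-4] = +871.7829 N (tension)
  F[3-4] = -3748.8541 N (compression)
  Rx@0 = -3947.8200 N
  Ry@0 = -3344.8303 N
  Ry@4 = +3646.0803 N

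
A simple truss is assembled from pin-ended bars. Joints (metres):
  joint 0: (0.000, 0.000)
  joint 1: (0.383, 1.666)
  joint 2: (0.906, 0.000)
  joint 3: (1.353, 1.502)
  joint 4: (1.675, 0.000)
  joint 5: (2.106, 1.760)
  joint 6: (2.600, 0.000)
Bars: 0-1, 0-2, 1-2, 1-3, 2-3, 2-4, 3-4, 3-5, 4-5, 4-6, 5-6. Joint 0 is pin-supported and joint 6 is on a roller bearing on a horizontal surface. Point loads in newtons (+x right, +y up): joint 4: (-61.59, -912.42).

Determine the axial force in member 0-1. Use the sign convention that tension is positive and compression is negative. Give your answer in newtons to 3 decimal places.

N=7 nodes, M=11 members, R=3 reactions → 2N=14, M+R=14
member 0 (0-1): L=1.7095, (cx,cy)=(0.2240,0.9746)
member 1 (0-2): L=0.9060, (cx,cy)=(1.0000,0.0000)
member 2 (1-2): L=1.7462, (cx,cy)=(0.2995,-0.9541)
member 3 (1-3): L=0.9838, (cx,cy)=(0.9860,-0.1667)
member 4 (2-3): L=1.5671, (cx,cy)=(0.2852,0.9585)
member 5 (2-4): L=0.7690, (cx,cy)=(1.0000,0.0000)
member 6 (3-4): L=1.5361, (cx,cy)=(0.2096,-0.9778)
member 7 (3-5): L=0.7960, (cx,cy)=(0.9460,0.3241)
member 8 (4-5): L=1.8120, (cx,cy)=(0.2379,0.9713)
member 9 (4-6): L=0.9250, (cx,cy)=(1.0000,0.0000)
member 10 (5-6): L=1.8280, (cx,cy)=(0.2702,-0.9628)
solve A·x = −loads:
  F[0-1] = -333.0784 N (compression)
  F[0-2] = +13.0354 N (tension)
  F[1-2] = +373.2659 N (tension)
  F[1-3] = -189.0695 N (compression)
  F[2-3] = -371.5663 N (compression)
  F[2-4] = +230.8192 N (tension)
  F[3-4] = +213.8166 N (tension)
  F[3-5] = -356.4744 N (compression)
  F[4-5] = +724.1364 N (tension)
  F[4-6] = +164.9873 N (tension)
  F[5-6] = -610.5246 N (compression)
  Rx@0 = +61.5900 N
  Ry@0 = +324.6110 N
  Ry@6 = +587.8090 N

-333.078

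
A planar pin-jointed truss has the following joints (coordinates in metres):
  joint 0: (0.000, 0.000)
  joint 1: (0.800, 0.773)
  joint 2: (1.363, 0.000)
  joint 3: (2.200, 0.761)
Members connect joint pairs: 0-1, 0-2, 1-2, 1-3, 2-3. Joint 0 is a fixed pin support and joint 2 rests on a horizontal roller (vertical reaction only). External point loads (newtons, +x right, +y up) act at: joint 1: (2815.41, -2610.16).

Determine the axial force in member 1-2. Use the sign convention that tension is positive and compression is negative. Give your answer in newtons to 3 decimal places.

N=4 nodes, M=5 members, R=3 reactions → 2N=8, M+R=8
member 0 (0-1): L=1.1124, (cx,cy)=(0.7191,0.6949)
member 1 (0-2): L=1.3630, (cx,cy)=(1.0000,0.0000)
member 2 (1-2): L=0.9563, (cx,cy)=(0.5887,-0.8083)
member 3 (1-3): L=1.4001, (cx,cy)=(1.0000,-0.0086)
member 4 (2-3): L=1.1312, (cx,cy)=(0.7399,0.6727)
solve A·x = −loads:
  F[0-1] = +746.2664 N (tension)
  F[0-2] = +2278.7414 N (tension)
  F[1-2] = -3870.5977 N (compression)
  F[1-3] = +0.0000 N (tension)
  F[2-3] = -0.0000 N (compression)
  Rx@0 = -2815.4100 N
  Ry@0 = -518.5560 N
  Ry@2 = +3128.7160 N

-3870.598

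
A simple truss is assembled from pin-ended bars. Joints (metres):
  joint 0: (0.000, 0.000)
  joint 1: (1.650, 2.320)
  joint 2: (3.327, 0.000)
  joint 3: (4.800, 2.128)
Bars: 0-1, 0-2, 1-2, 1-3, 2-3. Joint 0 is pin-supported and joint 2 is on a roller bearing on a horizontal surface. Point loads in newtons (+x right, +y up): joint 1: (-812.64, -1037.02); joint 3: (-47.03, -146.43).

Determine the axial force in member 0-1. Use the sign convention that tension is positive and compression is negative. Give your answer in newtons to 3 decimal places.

N=4 nodes, M=5 members, R=3 reactions → 2N=8, M+R=8
member 0 (0-1): L=2.8469, (cx,cy)=(0.5796,0.8149)
member 1 (0-2): L=3.3270, (cx,cy)=(1.0000,0.0000)
member 2 (1-2): L=2.8626, (cx,cy)=(0.5858,-0.8104)
member 3 (1-3): L=3.1558, (cx,cy)=(0.9981,-0.0608)
member 4 (2-3): L=2.5881, (cx,cy)=(0.5691,0.8222)
solve A·x = −loads:
  F[0-1] = -1294.1694 N (compression)
  F[0-2] = -109.6009 N (compression)
  F[1-2] = +17.8238 N (tension)
  F[1-3] = +52.2261 N (tension)
  F[2-3] = -174.2236 N (compression)
  Rx@0 = +859.6700 N
  Ry@0 = +1054.6426 N
  Ry@2 = +128.8074 N

-1294.169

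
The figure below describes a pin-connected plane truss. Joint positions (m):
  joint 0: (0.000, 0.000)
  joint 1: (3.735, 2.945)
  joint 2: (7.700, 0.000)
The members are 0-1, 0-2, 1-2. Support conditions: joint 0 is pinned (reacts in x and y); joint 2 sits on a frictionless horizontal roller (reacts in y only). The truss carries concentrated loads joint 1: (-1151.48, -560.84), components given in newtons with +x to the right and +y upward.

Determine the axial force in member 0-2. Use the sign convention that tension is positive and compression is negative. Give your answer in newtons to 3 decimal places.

N=3 nodes, M=3 members, R=3 reactions → 2N=6, M+R=6
member 0 (0-1): L=4.7564, (cx,cy)=(0.7853,0.6192)
member 1 (0-2): L=7.7000, (cx,cy)=(1.0000,0.0000)
member 2 (1-2): L=4.9391, (cx,cy)=(0.8028,-0.5963)
solve A·x = −loads:
  F[0-1] = -1177.7112 N (compression)
  F[0-2] = -226.6713 N (compression)
  F[1-2] = +282.3560 N (tension)
  Rx@0 = +1151.4800 N
  Ry@0 = +729.1999 N
  Ry@2 = -168.3599 N

-226.671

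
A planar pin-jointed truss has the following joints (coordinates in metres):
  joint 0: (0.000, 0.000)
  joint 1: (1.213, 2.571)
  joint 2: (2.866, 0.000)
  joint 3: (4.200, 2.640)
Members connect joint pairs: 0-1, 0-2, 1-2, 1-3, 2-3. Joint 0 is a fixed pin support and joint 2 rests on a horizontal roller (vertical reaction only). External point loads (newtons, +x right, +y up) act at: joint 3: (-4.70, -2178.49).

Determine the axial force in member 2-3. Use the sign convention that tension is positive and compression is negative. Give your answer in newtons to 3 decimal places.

-2469.518

N=4 nodes, M=5 members, R=3 reactions → 2N=8, M+R=8
member 0 (0-1): L=2.8428, (cx,cy)=(0.4267,0.9044)
member 1 (0-2): L=2.8660, (cx,cy)=(1.0000,0.0000)
member 2 (1-2): L=3.0565, (cx,cy)=(0.5408,-0.8411)
member 3 (1-3): L=2.9878, (cx,cy)=(0.9997,0.0231)
member 4 (2-3): L=2.9579, (cx,cy)=(0.4510,0.8925)
solve A·x = −loads:
  F[0-1] = +1116.3965 N (tension)
  F[0-2] = -481.0604 N (compression)
  F[1-2] = -1169.8855 N (compression)
  F[1-3] = +1109.3388 N (tension)
  F[2-3] = -2469.5181 N (compression)
  Rx@0 = +4.7000 N
  Ry@0 = -1009.6642 N
  Ry@2 = +3188.1542 N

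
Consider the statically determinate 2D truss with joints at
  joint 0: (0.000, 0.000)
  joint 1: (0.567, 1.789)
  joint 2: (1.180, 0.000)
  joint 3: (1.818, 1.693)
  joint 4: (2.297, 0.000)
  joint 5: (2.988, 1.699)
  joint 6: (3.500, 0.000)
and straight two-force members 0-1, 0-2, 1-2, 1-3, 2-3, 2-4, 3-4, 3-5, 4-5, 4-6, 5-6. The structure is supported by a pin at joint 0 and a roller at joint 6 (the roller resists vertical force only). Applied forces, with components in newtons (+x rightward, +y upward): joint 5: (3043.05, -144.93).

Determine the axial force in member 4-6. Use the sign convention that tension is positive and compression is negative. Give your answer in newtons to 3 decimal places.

N=7 nodes, M=11 members, R=3 reactions → 2N=14, M+R=14
member 0 (0-1): L=1.8767, (cx,cy)=(0.3021,0.9533)
member 1 (0-2): L=1.1800, (cx,cy)=(1.0000,0.0000)
member 2 (1-2): L=1.8911, (cx,cy)=(0.3241,-0.9460)
member 3 (1-3): L=1.2547, (cx,cy)=(0.9971,-0.0765)
member 4 (2-3): L=1.8092, (cx,cy)=(0.3526,0.9358)
member 5 (2-4): L=1.1170, (cx,cy)=(1.0000,0.0000)
member 6 (3-4): L=1.7595, (cx,cy)=(0.2722,-0.9622)
member 7 (3-5): L=1.1700, (cx,cy)=(1.0000,0.0051)
member 8 (4-5): L=1.8341, (cx,cy)=(0.3767,0.9263)
member 9 (4-6): L=1.2030, (cx,cy)=(1.0000,0.0000)
member 10 (5-6): L=1.7745, (cx,cy)=(0.2885,-0.9575)
solve A·x = −loads:
  F[0-1] = +1527.3586 N (tension)
  F[0-2] = +2581.5956 N (tension)
  F[1-2] = -1619.0887 N (compression)
  F[1-3] = +989.1794 N (tension)
  F[2-3] = +1636.8169 N (tension)
  F[2-4] = +1479.5676 N (tension)
  F[3-4] = -1502.6228 N (compression)
  F[3-5] = +1972.5869 N (tension)
  F[4-5] = +1560.8750 N (tension)
  F[4-6] = +482.4409 N (tension)
  F[5-6] = -1672.0255 N (compression)
  Rx@0 = -3043.0500 N
  Ry@0 = -1455.9822 N
  Ry@6 = +1600.9122 N

482.441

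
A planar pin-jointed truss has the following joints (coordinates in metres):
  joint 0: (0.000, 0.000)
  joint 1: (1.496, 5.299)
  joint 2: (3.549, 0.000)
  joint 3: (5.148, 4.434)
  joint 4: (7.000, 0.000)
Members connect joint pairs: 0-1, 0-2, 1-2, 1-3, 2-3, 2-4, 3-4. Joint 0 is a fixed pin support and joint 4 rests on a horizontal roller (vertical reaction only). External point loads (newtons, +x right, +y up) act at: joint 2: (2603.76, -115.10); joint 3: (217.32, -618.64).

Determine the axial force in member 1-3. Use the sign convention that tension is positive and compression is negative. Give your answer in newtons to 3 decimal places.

N=5 nodes, M=7 members, R=3 reactions → 2N=10, M+R=10
member 0 (0-1): L=5.5061, (cx,cy)=(0.2717,0.9624)
member 1 (0-2): L=3.5490, (cx,cy)=(1.0000,0.0000)
member 2 (1-2): L=5.6828, (cx,cy)=(0.3613,-0.9325)
member 3 (1-3): L=3.7530, (cx,cy)=(0.9731,-0.2305)
member 4 (2-3): L=4.7135, (cx,cy)=(0.3392,0.9407)
member 5 (2-4): L=3.4510, (cx,cy)=(1.0000,0.0000)
member 6 (3-4): L=4.8052, (cx,cy)=(0.3854,-0.9227)
solve A·x = −loads:
  F[0-1] = -85.9970 N (compression)
  F[0-2] = +2844.4452 N (tension)
  F[1-2] = +104.2588 N (tension)
  F[1-3] = -62.7189 N (compression)
  F[2-3] = +19.0098 N (tension)
  F[2-4] = +271.9015 N (tension)
  F[3-4] = -705.4805 N (compression)
  Rx@0 = -2821.0800 N
  Ry@0 = +82.7621 N
  Ry@4 = +650.9779 N

-62.719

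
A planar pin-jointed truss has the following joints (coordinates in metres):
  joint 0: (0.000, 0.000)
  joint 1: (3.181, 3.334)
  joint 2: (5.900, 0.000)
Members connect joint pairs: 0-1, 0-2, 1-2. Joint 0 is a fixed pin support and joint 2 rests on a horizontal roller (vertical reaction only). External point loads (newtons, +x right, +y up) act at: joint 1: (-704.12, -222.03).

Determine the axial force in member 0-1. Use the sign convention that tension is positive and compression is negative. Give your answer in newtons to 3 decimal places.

N=3 nodes, M=3 members, R=3 reactions → 2N=6, M+R=6
member 0 (0-1): L=4.6081, (cx,cy)=(0.6903,0.7235)
member 1 (0-2): L=5.9000, (cx,cy)=(1.0000,0.0000)
member 2 (1-2): L=4.3022, (cx,cy)=(0.6320,-0.7750)
solve A·x = −loads:
  F[0-1] = -691.3619 N (compression)
  F[0-2] = -226.8656 N (compression)
  F[1-2] = +358.9593 N (tension)
  Rx@0 = +704.1200 N
  Ry@0 = +500.2094 N
  Ry@2 = -278.1794 N

-691.362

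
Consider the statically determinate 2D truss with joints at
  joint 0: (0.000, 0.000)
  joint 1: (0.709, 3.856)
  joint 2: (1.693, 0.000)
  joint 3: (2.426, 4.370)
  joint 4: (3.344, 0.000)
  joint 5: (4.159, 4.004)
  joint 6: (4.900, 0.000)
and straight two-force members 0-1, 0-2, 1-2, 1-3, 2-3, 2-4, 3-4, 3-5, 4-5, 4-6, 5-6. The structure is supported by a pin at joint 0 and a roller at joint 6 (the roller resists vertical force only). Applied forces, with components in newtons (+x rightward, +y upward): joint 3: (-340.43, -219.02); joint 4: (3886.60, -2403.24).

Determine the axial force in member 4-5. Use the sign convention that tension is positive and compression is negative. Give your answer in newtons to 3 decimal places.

1358.515

N=7 nodes, M=11 members, R=3 reactions → 2N=14, M+R=14
member 0 (0-1): L=3.9206, (cx,cy)=(0.1808,0.9835)
member 1 (0-2): L=1.6930, (cx,cy)=(1.0000,0.0000)
member 2 (1-2): L=3.9796, (cx,cy)=(0.2473,-0.9689)
member 3 (1-3): L=1.7923, (cx,cy)=(0.9580,0.2868)
member 4 (2-3): L=4.4310, (cx,cy)=(0.1654,0.9862)
member 5 (2-4): L=1.6510, (cx,cy)=(1.0000,0.0000)
member 6 (3-4): L=4.4654, (cx,cy)=(0.2056,-0.9786)
member 7 (3-5): L=1.7712, (cx,cy)=(0.9784,-0.2066)
member 8 (4-5): L=4.0861, (cx,cy)=(0.1995,0.9799)
member 9 (4-6): L=1.5560, (cx,cy)=(1.0000,0.0000)
member 10 (5-6): L=4.0720, (cx,cy)=(0.1820,-0.9833)
solve A·x = −loads:
  F[0-1] = -1197.0784 N (compression)
  F[0-2] = +3762.6471 N (tension)
  F[1-2] = +1066.7026 N (tension)
  F[1-3] = -501.2895 N (compression)
  F[2-3] = -1048.0188 N (compression)
  F[2-4] = +4199.7700 N (tension)
  F[3-4] = +1095.4206 N (tension)
  F[3-5] = -550.2437 N (compression)
  F[4-5] = +1358.5146 N (tension)
  F[4-6] = +267.4036 N (tension)
  F[5-6] = -1469.4532 N (compression)
  Rx@0 = -3546.1700 N
  Ry@0 = +1177.3420 N
  Ry@6 = +1444.9180 N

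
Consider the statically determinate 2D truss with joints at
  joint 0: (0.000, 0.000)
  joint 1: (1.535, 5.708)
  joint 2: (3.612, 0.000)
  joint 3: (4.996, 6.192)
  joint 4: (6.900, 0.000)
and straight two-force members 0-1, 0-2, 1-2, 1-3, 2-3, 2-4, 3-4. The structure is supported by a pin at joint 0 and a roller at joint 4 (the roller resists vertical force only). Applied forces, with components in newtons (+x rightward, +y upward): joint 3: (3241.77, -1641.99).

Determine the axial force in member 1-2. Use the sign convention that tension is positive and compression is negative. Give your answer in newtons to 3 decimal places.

-2393.502

N=5 nodes, M=7 members, R=3 reactions → 2N=10, M+R=10
member 0 (0-1): L=5.9108, (cx,cy)=(0.2597,0.9657)
member 1 (0-2): L=3.6120, (cx,cy)=(1.0000,0.0000)
member 2 (1-2): L=6.0741, (cx,cy)=(0.3419,-0.9397)
member 3 (1-3): L=3.4947, (cx,cy)=(0.9904,0.1385)
member 4 (2-3): L=6.3448, (cx,cy)=(0.2181,0.9759)
member 5 (2-4): L=3.2880, (cx,cy)=(1.0000,0.0000)
member 6 (3-4): L=6.4781, (cx,cy)=(0.2939,-0.9558)
solve A·x = −loads:
  F[0-1] = +2543.3006 N (tension)
  F[0-2] = +2581.2891 N (tension)
  F[1-2] = -2393.5015 N (compression)
  F[1-3] = +1493.3091 N (tension)
  F[2-3] = +2304.7237 N (tension)
  F[2-4] = +1260.1184 N (tension)
  F[3-4] = -4287.3962 N (compression)
  Rx@0 = -3241.7700 N
  Ry@0 = -2456.0422 N
  Ry@4 = +4098.0322 N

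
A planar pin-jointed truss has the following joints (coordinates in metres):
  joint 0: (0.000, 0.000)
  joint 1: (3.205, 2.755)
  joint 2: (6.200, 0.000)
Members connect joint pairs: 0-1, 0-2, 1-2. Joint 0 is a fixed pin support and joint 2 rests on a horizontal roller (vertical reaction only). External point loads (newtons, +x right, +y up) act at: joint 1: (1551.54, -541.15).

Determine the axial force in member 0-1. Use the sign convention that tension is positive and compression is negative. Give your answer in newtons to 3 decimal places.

656.617

N=3 nodes, M=3 members, R=3 reactions → 2N=6, M+R=6
member 0 (0-1): L=4.2264, (cx,cy)=(0.7583,0.6519)
member 1 (0-2): L=6.2000, (cx,cy)=(1.0000,0.0000)
member 2 (1-2): L=4.0694, (cx,cy)=(0.7360,-0.6770)
solve A·x = −loads:
  F[0-1] = +656.6170 N (tension)
  F[0-2] = +1053.6029 N (tension)
  F[1-2] = -1431.5646 N (compression)
  Rx@0 = -1551.5400 N
  Ry@0 = -428.0239 N
  Ry@2 = +969.1739 N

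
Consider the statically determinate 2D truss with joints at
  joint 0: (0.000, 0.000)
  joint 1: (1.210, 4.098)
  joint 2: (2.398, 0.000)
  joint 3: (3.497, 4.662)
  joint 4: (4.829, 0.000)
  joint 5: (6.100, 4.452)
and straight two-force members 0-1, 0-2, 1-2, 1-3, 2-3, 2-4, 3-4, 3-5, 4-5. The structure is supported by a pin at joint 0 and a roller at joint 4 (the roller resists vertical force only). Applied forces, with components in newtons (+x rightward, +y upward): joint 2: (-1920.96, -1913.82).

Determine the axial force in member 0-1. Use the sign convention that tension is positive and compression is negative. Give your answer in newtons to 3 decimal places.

-1004.569

N=6 nodes, M=9 members, R=3 reactions → 2N=12, M+R=12
member 0 (0-1): L=4.2729, (cx,cy)=(0.2832,0.9591)
member 1 (0-2): L=2.3980, (cx,cy)=(1.0000,0.0000)
member 2 (1-2): L=4.2667, (cx,cy)=(0.2784,-0.9605)
member 3 (1-3): L=2.3555, (cx,cy)=(0.9709,0.2394)
member 4 (2-3): L=4.7898, (cx,cy)=(0.2294,0.9733)
member 5 (2-4): L=2.4310, (cx,cy)=(1.0000,0.0000)
member 6 (3-4): L=4.8486, (cx,cy)=(0.2747,-0.9615)
member 7 (3-5): L=2.6115, (cx,cy)=(0.9968,-0.0804)
member 8 (4-5): L=4.6299, (cx,cy)=(0.2745,0.9616)
solve A·x = −loads:
  F[0-1] = -1004.5695 N (compression)
  F[0-2] = -1636.4862 N (compression)
  F[1-2] = +868.0178 N (tension)
  F[1-3] = -541.9228 N (compression)
  F[2-3] = +1109.7338 N (tension)
  F[2-4] = +271.5345 N (tension)
  F[3-4] = -988.4005 N (compression)
  F[3-5] = -0.0000 N (tension)
  F[4-5] = +0.0000 N (tension)
  Rx@0 = +1920.9600 N
  Ry@0 = +963.4492 N
  Ry@4 = +950.3708 N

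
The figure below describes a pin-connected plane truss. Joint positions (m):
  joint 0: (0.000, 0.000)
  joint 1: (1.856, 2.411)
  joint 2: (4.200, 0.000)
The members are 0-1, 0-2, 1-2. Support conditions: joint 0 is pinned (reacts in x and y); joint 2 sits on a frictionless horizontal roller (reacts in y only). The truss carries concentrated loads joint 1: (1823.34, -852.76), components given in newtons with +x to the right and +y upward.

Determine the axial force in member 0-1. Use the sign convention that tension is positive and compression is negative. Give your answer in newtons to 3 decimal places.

N=3 nodes, M=3 members, R=3 reactions → 2N=6, M+R=6
member 0 (0-1): L=3.0426, (cx,cy)=(0.6100,0.7924)
member 1 (0-2): L=4.2000, (cx,cy)=(1.0000,0.0000)
member 2 (1-2): L=3.3626, (cx,cy)=(0.6971,-0.7170)
solve A·x = −loads:
  F[0-1] = +720.2925 N (tension)
  F[0-2] = +1383.9640 N (tension)
  F[1-2] = -1985.3899 N (compression)
  Rx@0 = -1823.3400 N
  Ry@0 = -570.7627 N
  Ry@2 = +1423.5227 N

720.293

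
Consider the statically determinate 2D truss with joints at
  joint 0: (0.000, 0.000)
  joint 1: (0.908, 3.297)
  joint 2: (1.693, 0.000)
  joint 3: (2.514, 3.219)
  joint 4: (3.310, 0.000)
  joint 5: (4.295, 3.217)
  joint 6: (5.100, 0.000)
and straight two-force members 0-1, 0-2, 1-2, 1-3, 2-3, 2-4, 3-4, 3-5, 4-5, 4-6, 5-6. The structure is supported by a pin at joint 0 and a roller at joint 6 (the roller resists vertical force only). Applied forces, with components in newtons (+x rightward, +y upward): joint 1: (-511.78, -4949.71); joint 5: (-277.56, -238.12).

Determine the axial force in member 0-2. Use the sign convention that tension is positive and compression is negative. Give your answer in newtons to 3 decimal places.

480.809

N=7 nodes, M=11 members, R=3 reactions → 2N=14, M+R=14
member 0 (0-1): L=3.4197, (cx,cy)=(0.2655,0.9641)
member 1 (0-2): L=1.6930, (cx,cy)=(1.0000,0.0000)
member 2 (1-2): L=3.3892, (cx,cy)=(0.2316,-0.9728)
member 3 (1-3): L=1.6079, (cx,cy)=(0.9988,-0.0485)
member 4 (2-3): L=3.3220, (cx,cy)=(0.2471,0.9690)
member 5 (2-4): L=1.6170, (cx,cy)=(1.0000,0.0000)
member 6 (3-4): L=3.3160, (cx,cy)=(0.2401,-0.9708)
member 7 (3-5): L=1.7810, (cx,cy)=(1.0000,-0.0011)
member 8 (4-5): L=3.3644, (cx,cy)=(0.2928,0.9562)
member 9 (4-6): L=1.7900, (cx,cy)=(1.0000,0.0000)
member 10 (5-6): L=3.3162, (cx,cy)=(0.2427,-0.9701)
solve A·x = −loads:
  F[0-1] = -4783.6888 N (compression)
  F[0-2] = +480.8092 N (tension)
  F[1-2] = -312.9230 N (compression)
  F[1-3] = -686.6982 N (compression)
  F[2-3] = +314.1585 N (tension)
  F[2-4] = +330.6897 N (tension)
  F[3-4] = -347.2910 N (compression)
  F[3-5] = -524.8824 N (compression)
  F[4-5] = +352.5855 N (tension)
  F[4-6] = +144.0957 N (tension)
  F[5-6] = -593.6007 N (compression)
  Rx@0 = +789.3400 N
  Ry@0 = +4611.9843 N
  Ry@6 = +575.8457 N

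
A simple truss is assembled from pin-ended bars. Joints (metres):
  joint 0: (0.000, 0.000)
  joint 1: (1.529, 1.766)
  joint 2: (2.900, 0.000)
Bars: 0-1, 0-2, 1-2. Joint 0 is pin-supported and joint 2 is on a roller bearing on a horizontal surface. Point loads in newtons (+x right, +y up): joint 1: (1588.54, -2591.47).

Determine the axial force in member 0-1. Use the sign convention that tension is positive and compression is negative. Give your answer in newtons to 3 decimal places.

-340.964

N=3 nodes, M=3 members, R=3 reactions → 2N=6, M+R=6
member 0 (0-1): L=2.3359, (cx,cy)=(0.6546,0.7560)
member 1 (0-2): L=2.9000, (cx,cy)=(1.0000,0.0000)
member 2 (1-2): L=2.2357, (cx,cy)=(0.6132,-0.7899)
solve A·x = −loads:
  F[0-1] = -340.9643 N (compression)
  F[0-2] = +1811.7201 N (tension)
  F[1-2] = -2954.3981 N (compression)
  Rx@0 = -1588.5400 N
  Ry@0 = +257.7737 N
  Ry@2 = +2333.6963 N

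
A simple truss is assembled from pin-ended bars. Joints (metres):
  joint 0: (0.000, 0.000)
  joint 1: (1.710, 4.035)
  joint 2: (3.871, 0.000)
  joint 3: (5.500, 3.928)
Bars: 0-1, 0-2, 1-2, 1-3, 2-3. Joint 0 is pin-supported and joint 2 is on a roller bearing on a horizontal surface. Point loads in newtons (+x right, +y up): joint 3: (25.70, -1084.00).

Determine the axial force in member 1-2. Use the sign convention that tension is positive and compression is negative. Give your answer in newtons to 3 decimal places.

N=4 nodes, M=5 members, R=3 reactions → 2N=8, M+R=8
member 0 (0-1): L=4.3824, (cx,cy)=(0.3902,0.9207)
member 1 (0-2): L=3.8710, (cx,cy)=(1.0000,0.0000)
member 2 (1-2): L=4.5772, (cx,cy)=(0.4721,-0.8815)
member 3 (1-3): L=3.7915, (cx,cy)=(0.9996,-0.0282)
member 4 (2-3): L=4.2524, (cx,cy)=(0.3831,0.9237)
solve A·x = −loads:
  F[0-1] = +523.7675 N (tension)
  F[0-2] = -178.6732 N (compression)
  F[1-2] = -562.1001 N (compression)
  F[1-3] = +469.9381 N (tension)
  F[2-3] = -1159.1639 N (compression)
  Rx@0 = -25.7000 N
  Ry@0 = -482.2489 N
  Ry@2 = +1566.2489 N

-562.100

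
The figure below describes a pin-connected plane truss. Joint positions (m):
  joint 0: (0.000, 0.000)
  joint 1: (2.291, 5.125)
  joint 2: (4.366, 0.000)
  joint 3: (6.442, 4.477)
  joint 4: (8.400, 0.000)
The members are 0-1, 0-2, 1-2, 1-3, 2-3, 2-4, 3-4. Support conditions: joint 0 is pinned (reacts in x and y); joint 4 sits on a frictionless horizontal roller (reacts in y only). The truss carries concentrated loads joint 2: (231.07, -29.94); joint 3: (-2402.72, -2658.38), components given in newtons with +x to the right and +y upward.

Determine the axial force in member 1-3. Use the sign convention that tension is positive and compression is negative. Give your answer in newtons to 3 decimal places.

-1762.209

N=5 nodes, M=7 members, R=3 reactions → 2N=10, M+R=10
member 0 (0-1): L=5.6138, (cx,cy)=(0.4081,0.9129)
member 1 (0-2): L=4.3660, (cx,cy)=(1.0000,0.0000)
member 2 (1-2): L=5.5291, (cx,cy)=(0.3753,-0.9269)
member 3 (1-3): L=4.2013, (cx,cy)=(0.9880,-0.1542)
member 4 (2-3): L=4.9349, (cx,cy)=(0.4207,0.9072)
member 5 (2-4): L=4.0340, (cx,cy)=(1.0000,0.0000)
member 6 (3-4): L=4.8864, (cx,cy)=(0.4007,-0.9162)
solve A·x = −loads:
  F[0-1] = -2097.2205 N (compression)
  F[0-2] = -1315.7652 N (compression)
  F[1-2] = +2358.8366 N (tension)
  F[1-3] = -1762.2087 N (compression)
  F[2-3] = -2377.0530 N (compression)
  F[2-4] = +338.3721 N (tension)
  F[3-4] = -844.4508 N (compression)
  Rx@0 = +2171.6500 N
  Ry@0 = +1914.6266 N
  Ry@4 = +773.6934 N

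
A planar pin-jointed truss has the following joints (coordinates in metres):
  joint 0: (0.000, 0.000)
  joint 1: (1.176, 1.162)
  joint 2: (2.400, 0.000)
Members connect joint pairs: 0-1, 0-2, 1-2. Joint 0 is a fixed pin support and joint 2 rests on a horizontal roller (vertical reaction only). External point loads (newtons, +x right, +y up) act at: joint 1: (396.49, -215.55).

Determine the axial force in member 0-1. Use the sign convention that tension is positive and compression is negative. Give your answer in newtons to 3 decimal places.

N=3 nodes, M=3 members, R=3 reactions → 2N=6, M+R=6
member 0 (0-1): L=1.6532, (cx,cy)=(0.7113,0.7029)
member 1 (0-2): L=2.4000, (cx,cy)=(1.0000,0.0000)
member 2 (1-2): L=1.6877, (cx,cy)=(0.7252,-0.6885)
solve A·x = −loads:
  F[0-1] = +116.7185 N (tension)
  F[0-2] = +313.4649 N (tension)
  F[1-2] = -432.2246 N (compression)
  Rx@0 = -396.4900 N
  Ry@0 = -82.0367 N
  Ry@2 = +297.5867 N

116.718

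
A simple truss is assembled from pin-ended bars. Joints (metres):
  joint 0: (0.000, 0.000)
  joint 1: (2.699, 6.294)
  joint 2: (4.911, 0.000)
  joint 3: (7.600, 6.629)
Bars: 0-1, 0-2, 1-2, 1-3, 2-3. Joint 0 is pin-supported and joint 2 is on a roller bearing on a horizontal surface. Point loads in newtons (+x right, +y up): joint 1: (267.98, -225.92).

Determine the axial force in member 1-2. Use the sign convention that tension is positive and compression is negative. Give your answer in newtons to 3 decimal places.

N=4 nodes, M=5 members, R=3 reactions → 2N=8, M+R=8
member 0 (0-1): L=6.8483, (cx,cy)=(0.3941,0.9191)
member 1 (0-2): L=4.9110, (cx,cy)=(1.0000,0.0000)
member 2 (1-2): L=6.6714, (cx,cy)=(0.3316,-0.9434)
member 3 (1-3): L=4.9124, (cx,cy)=(0.9977,0.0682)
member 4 (2-3): L=7.1536, (cx,cy)=(0.3759,0.9267)
solve A·x = −loads:
  F[0-1] = +262.9728 N (tension)
  F[0-2] = +164.3390 N (tension)
  F[1-2] = -495.6458 N (compression)
  F[1-3] = -0.0000 N (compression)
  F[2-3] = +0.0000 N (tension)
  Rx@0 = -267.9800 N
  Ry@0 = -241.6883 N
  Ry@2 = +467.6083 N

-495.646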